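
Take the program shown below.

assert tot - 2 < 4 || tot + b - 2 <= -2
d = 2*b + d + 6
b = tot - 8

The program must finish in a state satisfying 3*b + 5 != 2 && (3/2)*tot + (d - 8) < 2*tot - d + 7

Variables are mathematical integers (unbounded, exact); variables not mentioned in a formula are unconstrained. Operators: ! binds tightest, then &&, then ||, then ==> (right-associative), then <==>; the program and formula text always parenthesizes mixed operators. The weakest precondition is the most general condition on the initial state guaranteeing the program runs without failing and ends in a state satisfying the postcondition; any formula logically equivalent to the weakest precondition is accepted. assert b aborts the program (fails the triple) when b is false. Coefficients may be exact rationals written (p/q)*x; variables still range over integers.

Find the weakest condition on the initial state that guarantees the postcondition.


Working backward. After the program, the postcondition 3*b + 5 != 2 && (3/2)*tot + (d - 8) < 2*tot - d + 7 must hold; in canonical form it is 3*b != -3 && 2*d < (1/2)*tot + 15.
Before b := tot - 8: 3*tot != 21 && 2*d < (1/2)*tot + 15
Before d := 2*b + d + 6: 3*tot != 21 && 4*b + 2*d < (1/2)*tot + 3
Before assert tot - 2 < 4 || tot + b - 2 <= -2: (tot < 6 || b + tot <= 0) && 3*tot != 21 && 4*b + 2*d < (1/2)*tot + 3
Answer: WP = (tot < 6 || b + tot <= 0) && 3*tot != 21 && 4*b + 2*d < (1/2)*tot + 3


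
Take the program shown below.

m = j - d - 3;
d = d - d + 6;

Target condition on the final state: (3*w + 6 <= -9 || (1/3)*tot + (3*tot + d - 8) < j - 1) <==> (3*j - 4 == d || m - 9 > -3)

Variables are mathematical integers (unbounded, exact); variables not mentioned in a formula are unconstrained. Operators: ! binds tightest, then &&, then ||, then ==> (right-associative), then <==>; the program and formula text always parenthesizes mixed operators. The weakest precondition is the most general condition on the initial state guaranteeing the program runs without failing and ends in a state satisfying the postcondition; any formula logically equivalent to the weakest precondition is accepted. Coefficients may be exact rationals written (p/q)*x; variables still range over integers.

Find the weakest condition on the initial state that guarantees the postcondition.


Working backward. After the program, the postcondition (3*w + 6 <= -9 || (1/3)*tot + (3*tot + d - 8) < j - 1) <==> (3*j - 4 == d || m - 9 > -3) must hold; in canonical form it is (3*w <= -15 || d + (10/3)*tot < j + 7) <==> (3*j == d + 4 || m > 6).
Before d := d - d + 6: (3*w <= -15 || (10/3)*tot < j + 1) <==> (3*j == 10 || m > 6)
Before m := j - d - 3: (3*w <= -15 || (10/3)*tot < j + 1) <==> (3*j == 10 || j > d + 9)
Answer: WP = (3*w <= -15 || (10/3)*tot < j + 1) <==> (3*j == 10 || j > d + 9)


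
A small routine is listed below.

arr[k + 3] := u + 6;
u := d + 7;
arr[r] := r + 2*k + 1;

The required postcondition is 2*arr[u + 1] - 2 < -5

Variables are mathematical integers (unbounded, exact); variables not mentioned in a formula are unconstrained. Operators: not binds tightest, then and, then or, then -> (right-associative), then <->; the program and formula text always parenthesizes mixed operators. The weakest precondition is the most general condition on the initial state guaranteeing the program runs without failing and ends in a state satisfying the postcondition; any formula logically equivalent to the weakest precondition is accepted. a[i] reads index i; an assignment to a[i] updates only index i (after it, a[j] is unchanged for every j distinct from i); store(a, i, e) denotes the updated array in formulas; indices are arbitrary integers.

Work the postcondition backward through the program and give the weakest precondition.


Working backward. After the program, the postcondition 2*arr[u + 1] - 2 < -5 must hold; in canonical form it is 2*arr[u + 1] < -3.
Before arr[r] := r + 2*k + 1: 2*store(arr, r, 2*k + r + 1)[u + 1] < -3
Before u := d + 7: 2*store(arr, r, 2*k + r + 1)[d + 8] < -3
Before arr[k + 3] := u + 6: 2*store(store(arr, k + 3, u + 6), r, 2*k + r + 1)[d + 8] < -3
Answer: WP = 2*store(store(arr, k + 3, u + 6), r, 2*k + r + 1)[d + 8] < -3


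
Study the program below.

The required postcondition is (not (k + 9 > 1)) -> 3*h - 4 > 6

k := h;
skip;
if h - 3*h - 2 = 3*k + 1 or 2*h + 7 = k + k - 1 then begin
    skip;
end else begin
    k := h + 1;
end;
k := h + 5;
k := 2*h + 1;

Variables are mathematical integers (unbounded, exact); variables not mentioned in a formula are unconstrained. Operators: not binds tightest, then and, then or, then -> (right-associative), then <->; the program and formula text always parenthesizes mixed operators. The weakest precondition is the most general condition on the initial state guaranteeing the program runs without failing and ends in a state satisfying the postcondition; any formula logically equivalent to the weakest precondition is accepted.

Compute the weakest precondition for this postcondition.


Working backward. After the program, the postcondition (not (k + 9 > 1)) -> 3*h - 4 > 6 must hold; in canonical form it is (not (k > -8)) -> 3*h > 10.
Before k := 2*h + 1: (not (2*h > -9)) -> 3*h > 10
Before k := h + 5: (not (2*h > -9)) -> 3*h > 10
Then branch requires (not (2*h > -9)) -> 3*h > 10; else branch requires (not (2*h > -9)) -> 3*h > 10.
Before the if: ((2*h + 3*k = -3 or 2*h = 2*k - 8) -> ((not (2*h > -9)) -> 3*h > 10)) and ((not (2*h + 3*k = -3 or 2*h = 2*k - 8)) -> ((not (2*h > -9)) -> 3*h > 10))
Before skip: ((2*h + 3*k = -3 or 2*h = 2*k - 8) -> ((not (2*h > -9)) -> 3*h > 10)) and ((not (2*h + 3*k = -3 or 2*h = 2*k - 8)) -> ((not (2*h > -9)) -> 3*h > 10))
Before k := h: (5*h = -3 -> ((not (2*h > -9)) -> 3*h > 10)) and ((not (5*h = -3)) -> ((not (2*h > -9)) -> 3*h > 10))
Answer: WP = (5*h = -3 -> ((not (2*h > -9)) -> 3*h > 10)) and ((not (5*h = -3)) -> ((not (2*h > -9)) -> 3*h > 10))


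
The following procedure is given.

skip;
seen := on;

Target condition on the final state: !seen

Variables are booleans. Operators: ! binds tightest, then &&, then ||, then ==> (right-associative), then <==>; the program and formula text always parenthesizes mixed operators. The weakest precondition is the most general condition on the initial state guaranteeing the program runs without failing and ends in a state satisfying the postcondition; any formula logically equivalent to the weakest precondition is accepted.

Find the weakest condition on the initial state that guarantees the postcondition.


Working backward. After the program, !seen must hold.
Before seen := on: !on
Before skip: !on
Answer: WP = !on


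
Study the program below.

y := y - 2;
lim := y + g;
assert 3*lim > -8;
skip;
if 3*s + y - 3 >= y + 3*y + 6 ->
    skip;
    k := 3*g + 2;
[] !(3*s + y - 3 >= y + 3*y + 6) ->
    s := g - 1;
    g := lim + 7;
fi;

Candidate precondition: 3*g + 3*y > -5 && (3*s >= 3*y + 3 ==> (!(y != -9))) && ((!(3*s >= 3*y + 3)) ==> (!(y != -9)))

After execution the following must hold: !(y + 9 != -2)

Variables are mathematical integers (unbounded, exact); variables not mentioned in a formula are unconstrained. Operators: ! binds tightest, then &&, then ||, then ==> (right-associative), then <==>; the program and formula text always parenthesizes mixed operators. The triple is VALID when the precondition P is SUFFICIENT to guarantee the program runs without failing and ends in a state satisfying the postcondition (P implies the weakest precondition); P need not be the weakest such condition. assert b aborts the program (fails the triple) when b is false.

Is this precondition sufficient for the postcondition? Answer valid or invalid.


Working backward. After the program, the postcondition !(y + 9 != -2) must hold; in canonical form it is !(y != -11).
Then branch requires !(y != -11); else branch requires !(y != -11).
Before the if: (3*s >= 3*y + 9 ==> (!(y != -11))) && ((!(3*s >= 3*y + 9)) ==> (!(y != -11)))
Before skip: (3*s >= 3*y + 9 ==> (!(y != -11))) && ((!(3*s >= 3*y + 9)) ==> (!(y != -11)))
Before assert 3*lim > -8: 3*lim > -8 && (3*s >= 3*y + 9 ==> (!(y != -11))) && ((!(3*s >= 3*y + 9)) ==> (!(y != -11)))
Before lim := y + g: 3*g + 3*y > -8 && (3*s >= 3*y + 9 ==> (!(y != -11))) && ((!(3*s >= 3*y + 9)) ==> (!(y != -11)))
Before y := y - 2: 3*g + 3*y > -2 && (3*s >= 3*y + 3 ==> (!(y != -9))) && ((!(3*s >= 3*y + 3)) ==> (!(y != -9)))
The weakest precondition is 3*g + 3*y > -2 && (3*s >= 3*y + 3 ==> (!(y != -9))) && ((!(3*s >= 3*y + 3)) ==> (!(y != -9))).
Check whether 3*g + 3*y > -5 && (3*s >= 3*y + 3 ==> (!(y != -9))) && ((!(3*s >= 3*y + 3)) ==> (!(y != -9))) implies it.
Countermodel: at the initial state g = 8, s = -9, y = -9, the precondition holds but the weakest precondition fails.
Answer: invalid


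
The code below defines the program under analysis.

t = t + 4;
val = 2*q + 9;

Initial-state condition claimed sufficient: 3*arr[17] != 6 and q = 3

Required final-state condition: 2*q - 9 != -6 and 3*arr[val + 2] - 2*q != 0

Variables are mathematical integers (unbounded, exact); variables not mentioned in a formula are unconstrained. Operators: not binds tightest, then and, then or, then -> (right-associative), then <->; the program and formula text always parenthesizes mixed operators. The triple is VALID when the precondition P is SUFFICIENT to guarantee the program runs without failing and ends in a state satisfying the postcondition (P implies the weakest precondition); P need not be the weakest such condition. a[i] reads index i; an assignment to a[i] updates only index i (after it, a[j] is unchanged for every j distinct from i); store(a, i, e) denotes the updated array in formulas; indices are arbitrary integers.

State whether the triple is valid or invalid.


Working backward. After the program, the postcondition 2*q - 9 != -6 and 3*arr[val + 2] - 2*q != 0 must hold; in canonical form it is 2*q != 3 and 3*arr[val + 2] != 2*q.
Before val := 2*q + 9: 2*q != 3 and 3*arr[2*q + 11] != 2*q
Before t := t + 4: 2*q != 3 and 3*arr[2*q + 11] != 2*q
The weakest precondition is 2*q != 3 and 3*arr[2*q + 11] != 2*q.
Check whether 3*arr[17] != 6 and q = 3 implies it.
Every state satisfying the precondition satisfies the weakest precondition: the implication holds.
Answer: valid


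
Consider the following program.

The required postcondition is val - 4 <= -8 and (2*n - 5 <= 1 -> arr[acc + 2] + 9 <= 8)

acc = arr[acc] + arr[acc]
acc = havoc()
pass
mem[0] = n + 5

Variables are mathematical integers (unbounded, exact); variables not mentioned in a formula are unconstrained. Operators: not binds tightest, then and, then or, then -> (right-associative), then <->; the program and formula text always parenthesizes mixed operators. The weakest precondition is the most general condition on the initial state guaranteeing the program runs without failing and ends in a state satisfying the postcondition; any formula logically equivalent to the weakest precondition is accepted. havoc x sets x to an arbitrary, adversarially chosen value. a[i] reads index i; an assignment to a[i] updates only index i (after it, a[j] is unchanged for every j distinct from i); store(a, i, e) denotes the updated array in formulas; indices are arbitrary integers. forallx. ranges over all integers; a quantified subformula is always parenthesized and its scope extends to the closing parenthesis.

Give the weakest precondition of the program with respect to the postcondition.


Working backward. After the program, the postcondition val - 4 <= -8 and (2*n - 5 <= 1 -> arr[acc + 2] + 9 <= 8) must hold; in canonical form it is val <= -4 and (2*n <= 6 -> arr[acc + 2] <= -1).
Before mem[0] := n + 5: val <= -4 and (2*n <= 6 -> arr[acc + 2] <= -1)
Before skip: val <= -4 and (2*n <= 6 -> arr[acc + 2] <= -1)
Before havoc acc: forall acc_1. (val <= -4 and (2*n <= 6 -> arr[acc_1 + 2] <= -1))
Before acc := arr[acc] + arr[acc]: forall acc_1. (val <= -4 and (2*n <= 6 -> arr[acc_1 + 2] <= -1))
Answer: WP = forall acc_1. (val <= -4 and (2*n <= 6 -> arr[acc_1 + 2] <= -1))


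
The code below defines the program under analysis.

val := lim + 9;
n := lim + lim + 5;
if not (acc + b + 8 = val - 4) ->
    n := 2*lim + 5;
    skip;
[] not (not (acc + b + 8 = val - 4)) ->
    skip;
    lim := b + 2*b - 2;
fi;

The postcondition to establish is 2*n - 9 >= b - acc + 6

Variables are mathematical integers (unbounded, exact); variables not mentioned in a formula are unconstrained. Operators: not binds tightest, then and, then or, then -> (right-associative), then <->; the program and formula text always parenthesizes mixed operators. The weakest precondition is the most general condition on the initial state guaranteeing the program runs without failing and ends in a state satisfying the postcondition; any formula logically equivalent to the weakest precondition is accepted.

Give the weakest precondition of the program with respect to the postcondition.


Working backward. After the program, the postcondition 2*n - 9 >= b - acc + 6 must hold; in canonical form it is acc + 2*n >= b + 15.
Then branch requires acc + 4*lim >= b + 5; else branch requires acc + 2*n >= b + 15.
Before the if: ((not (acc + b = val - 12)) -> acc + 4*lim >= b + 5) and (acc + b = val - 12 -> acc + 2*n >= b + 15)
Before n := lim + lim + 5: ((not (acc + b = val - 12)) -> acc + 4*lim >= b + 5) and (acc + b = val - 12 -> acc + 4*lim >= b + 5)
Before val := lim + 9: ((not (acc + b = lim - 3)) -> acc + 4*lim >= b + 5) and (acc + b = lim - 3 -> acc + 4*lim >= b + 5)
Answer: WP = ((not (acc + b = lim - 3)) -> acc + 4*lim >= b + 5) and (acc + b = lim - 3 -> acc + 4*lim >= b + 5)


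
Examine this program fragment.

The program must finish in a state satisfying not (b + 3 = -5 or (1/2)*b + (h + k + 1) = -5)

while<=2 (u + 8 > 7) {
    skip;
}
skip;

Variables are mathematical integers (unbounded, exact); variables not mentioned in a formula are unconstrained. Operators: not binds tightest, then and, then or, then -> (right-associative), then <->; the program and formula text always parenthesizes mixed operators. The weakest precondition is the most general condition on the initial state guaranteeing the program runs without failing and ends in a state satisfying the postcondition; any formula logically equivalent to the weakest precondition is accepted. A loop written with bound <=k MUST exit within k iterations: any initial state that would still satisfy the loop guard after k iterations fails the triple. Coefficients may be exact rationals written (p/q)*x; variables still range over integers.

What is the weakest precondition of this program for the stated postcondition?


Working backward. After the program, the postcondition not (b + 3 = -5 or (1/2)*b + (h + k + 1) = -5) must hold; in canonical form it is not (b = -8 or (1/2)*b + h + k = -6).
Before skip: not (b = -8 or (1/2)*b + h + k = -6)
Before the loop (bound <=2), unroll the exhaustion recursion (WP_0 = exit-now case; WP_j = one more guarded iteration, up to j = 2):
  WP_0: (not (u > -1)) and (not (b = -8 or (1/2)*b + h + k = -6))
  WP_1: (u > -1 -> ((not (u > -1)) and (not (b = -8 or (1/2)*b + h + k = -6)))) and ((not (u > -1)) -> (not (b = -8 or (1/2)*b + h + k = -6)))
  WP_2: (u > -1 -> ((u > -1 -> ((not (u > -1)) and (not (b = -8 or (1/2)*b + h + k = -6)))) and ((not (u > -1)) -> (not (b = -8 or (1/2)*b + h + k = -6))))) and ((not (u > -1)) -> (not (b = -8 or (1/2)*b + h + k = -6)))
So before the loop: (u > -1 -> ((u > -1 -> ((not (u > -1)) and (not (b = -8 or (1/2)*b + h + k = -6)))) and ((not (u > -1)) -> (not (b = -8 or (1/2)*b + h + k = -6))))) and ((not (u > -1)) -> (not (b = -8 or (1/2)*b + h + k = -6)))
Answer: WP = (u > -1 -> ((u > -1 -> ((not (u > -1)) and (not (b = -8 or (1/2)*b + h + k = -6)))) and ((not (u > -1)) -> (not (b = -8 or (1/2)*b + h + k = -6))))) and ((not (u > -1)) -> (not (b = -8 or (1/2)*b + h + k = -6)))


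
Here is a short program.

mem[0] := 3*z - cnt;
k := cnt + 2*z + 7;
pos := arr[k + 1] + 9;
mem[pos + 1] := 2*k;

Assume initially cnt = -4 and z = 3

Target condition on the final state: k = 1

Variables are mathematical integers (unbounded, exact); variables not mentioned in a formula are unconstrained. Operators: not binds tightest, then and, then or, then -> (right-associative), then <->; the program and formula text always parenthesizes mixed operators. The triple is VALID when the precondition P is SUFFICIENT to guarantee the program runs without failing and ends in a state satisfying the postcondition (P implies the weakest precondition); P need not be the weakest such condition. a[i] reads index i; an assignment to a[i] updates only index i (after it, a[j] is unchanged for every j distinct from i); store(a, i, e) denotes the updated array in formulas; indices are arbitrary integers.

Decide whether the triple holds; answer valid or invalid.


Working backward. After the program, k = 1 must hold.
Before mem[pos + 1] := 2*k: k = 1
Before pos := arr[k + 1] + 9: k = 1
Before k := cnt + 2*z + 7: cnt + 2*z = -6
Before mem[0] := 3*z - cnt: cnt + 2*z = -6
The weakest precondition is cnt + 2*z = -6.
Check whether cnt = -4 and z = 3 implies it.
Countermodel: at the initial state cnt = -4, z = 3, the precondition holds but the weakest precondition fails.
Answer: invalid


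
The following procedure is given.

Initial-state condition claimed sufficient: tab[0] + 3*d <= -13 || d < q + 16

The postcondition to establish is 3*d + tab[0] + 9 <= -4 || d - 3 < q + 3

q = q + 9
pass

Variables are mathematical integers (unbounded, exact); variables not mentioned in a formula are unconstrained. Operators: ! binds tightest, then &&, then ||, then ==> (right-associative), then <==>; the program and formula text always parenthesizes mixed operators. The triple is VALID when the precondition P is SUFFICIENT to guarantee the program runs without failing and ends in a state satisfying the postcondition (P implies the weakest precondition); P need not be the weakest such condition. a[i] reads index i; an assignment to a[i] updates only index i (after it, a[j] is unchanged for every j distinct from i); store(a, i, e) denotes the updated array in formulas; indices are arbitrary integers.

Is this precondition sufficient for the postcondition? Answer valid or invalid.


Working backward. After the program, the postcondition 3*d + tab[0] + 9 <= -4 || d - 3 < q + 3 must hold; in canonical form it is tab[0] + 3*d <= -13 || d < q + 6.
Before skip: tab[0] + 3*d <= -13 || d < q + 6
Before q := q + 9: tab[0] + 3*d <= -13 || d < q + 15
The weakest precondition is tab[0] + 3*d <= -13 || d < q + 15.
Check whether tab[0] + 3*d <= -13 || d < q + 16 implies it.
Countermodel: at the initial state d = 0, q = -15, tab = {[0] = -12, elsewhere -12}, the precondition holds but the weakest precondition fails.
Answer: invalid


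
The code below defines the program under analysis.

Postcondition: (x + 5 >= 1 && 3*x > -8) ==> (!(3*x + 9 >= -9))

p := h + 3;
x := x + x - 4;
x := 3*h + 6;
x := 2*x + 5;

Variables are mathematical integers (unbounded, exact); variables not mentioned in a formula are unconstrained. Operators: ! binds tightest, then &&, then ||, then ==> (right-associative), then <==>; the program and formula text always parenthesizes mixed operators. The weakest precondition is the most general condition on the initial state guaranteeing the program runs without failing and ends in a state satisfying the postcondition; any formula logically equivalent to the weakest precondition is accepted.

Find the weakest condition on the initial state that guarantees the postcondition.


Working backward. After the program, the postcondition (x + 5 >= 1 && 3*x > -8) ==> (!(3*x + 9 >= -9)) must hold; in canonical form it is (x >= -4 && 3*x > -8) ==> (!(3*x >= -18)).
Before x := 2*x + 5: (2*x >= -9 && 6*x > -23) ==> (!(6*x >= -33))
Before x := 3*h + 6: (6*h >= -21 && 18*h > -59) ==> (!(18*h >= -69))
Before x := x + x - 4: (6*h >= -21 && 18*h > -59) ==> (!(18*h >= -69))
Before p := h + 3: (6*h >= -21 && 18*h > -59) ==> (!(18*h >= -69))
Answer: WP = (6*h >= -21 && 18*h > -59) ==> (!(18*h >= -69))


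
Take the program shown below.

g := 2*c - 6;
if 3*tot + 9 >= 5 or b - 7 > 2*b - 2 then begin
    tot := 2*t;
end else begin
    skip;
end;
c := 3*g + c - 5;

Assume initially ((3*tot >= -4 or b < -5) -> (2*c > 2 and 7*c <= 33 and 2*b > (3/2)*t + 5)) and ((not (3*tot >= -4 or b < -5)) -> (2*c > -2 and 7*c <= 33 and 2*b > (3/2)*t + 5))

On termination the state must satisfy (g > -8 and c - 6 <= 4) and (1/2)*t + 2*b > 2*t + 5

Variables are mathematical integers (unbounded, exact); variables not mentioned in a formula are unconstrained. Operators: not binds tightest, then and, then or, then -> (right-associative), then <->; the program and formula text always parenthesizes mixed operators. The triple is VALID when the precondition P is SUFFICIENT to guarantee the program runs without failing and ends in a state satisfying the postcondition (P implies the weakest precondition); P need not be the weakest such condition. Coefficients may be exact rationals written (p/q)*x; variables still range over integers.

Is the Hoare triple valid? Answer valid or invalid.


Working backward. After the program, the postcondition (g > -8 and c - 6 <= 4) and (1/2)*t + 2*b > 2*t + 5 must hold; in canonical form it is g > -8 and c <= 10 and 2*b > (3/2)*t + 5.
Before c := 3*g + c - 5: g > -8 and c + 3*g <= 15 and 2*b > (3/2)*t + 5
Then branch requires g > -8 and c + 3*g <= 15 and 2*b > (3/2)*t + 5; else branch requires g > -8 and c + 3*g <= 15 and 2*b > (3/2)*t + 5.
Before the if: ((3*tot >= -4 or b < -5) -> (g > -8 and c + 3*g <= 15 and 2*b > (3/2)*t + 5)) and ((not (3*tot >= -4 or b < -5)) -> (g > -8 and c + 3*g <= 15 and 2*b > (3/2)*t + 5))
Before g := 2*c - 6: ((3*tot >= -4 or b < -5) -> (2*c > -2 and 7*c <= 33 and 2*b > (3/2)*t + 5)) and ((not (3*tot >= -4 or b < -5)) -> (2*c > -2 and 7*c <= 33 and 2*b > (3/2)*t + 5))
The weakest precondition is ((3*tot >= -4 or b < -5) -> (2*c > -2 and 7*c <= 33 and 2*b > (3/2)*t + 5)) and ((not (3*tot >= -4 or b < -5)) -> (2*c > -2 and 7*c <= 33 and 2*b > (3/2)*t + 5)).
Check whether ((3*tot >= -4 or b < -5) -> (2*c > 2 and 7*c <= 33 and 2*b > (3/2)*t + 5)) and ((not (3*tot >= -4 or b < -5)) -> (2*c > -2 and 7*c <= 33 and 2*b > (3/2)*t + 5)) implies it.
Every state satisfying the precondition satisfies the weakest precondition: the implication holds.
Answer: valid


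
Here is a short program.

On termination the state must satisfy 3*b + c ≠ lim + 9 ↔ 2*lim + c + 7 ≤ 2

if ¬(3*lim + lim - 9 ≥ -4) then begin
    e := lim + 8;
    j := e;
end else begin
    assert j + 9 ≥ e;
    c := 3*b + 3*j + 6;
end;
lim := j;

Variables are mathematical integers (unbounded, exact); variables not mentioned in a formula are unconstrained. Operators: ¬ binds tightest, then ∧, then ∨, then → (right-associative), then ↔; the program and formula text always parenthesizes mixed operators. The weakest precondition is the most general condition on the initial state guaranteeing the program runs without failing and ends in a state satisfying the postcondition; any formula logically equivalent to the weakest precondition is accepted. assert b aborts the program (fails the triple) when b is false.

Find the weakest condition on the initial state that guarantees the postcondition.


Working backward. After the program, the postcondition 3*b + c ≠ lim + 9 ↔ 2*lim + c + 7 ≤ 2 must hold; in canonical form it is 3*b + c ≠ lim + 9 ↔ c + 2*lim ≤ -5.
Before lim := j: 3*b + c ≠ j + 9 ↔ c + 2*j ≤ -5
Then branch requires 3*b + c ≠ lim + 17 ↔ c + 2*lim ≤ -21; else branch requires j ≥ e - 9 ∧ (6*b + 2*j ≠ 3 ↔ 3*b + 5*j ≤ -11).
Before the if: ((¬(4*lim ≥ 5)) → (3*b + c ≠ lim + 17 ↔ c + 2*lim ≤ -21)) ∧ (4*lim ≥ 5 → (j ≥ e - 9 ∧ (6*b + 2*j ≠ 3 ↔ 3*b + 5*j ≤ -11)))
Answer: WP = ((¬(4*lim ≥ 5)) → (3*b + c ≠ lim + 17 ↔ c + 2*lim ≤ -21)) ∧ (4*lim ≥ 5 → (j ≥ e - 9 ∧ (6*b + 2*j ≠ 3 ↔ 3*b + 5*j ≤ -11)))


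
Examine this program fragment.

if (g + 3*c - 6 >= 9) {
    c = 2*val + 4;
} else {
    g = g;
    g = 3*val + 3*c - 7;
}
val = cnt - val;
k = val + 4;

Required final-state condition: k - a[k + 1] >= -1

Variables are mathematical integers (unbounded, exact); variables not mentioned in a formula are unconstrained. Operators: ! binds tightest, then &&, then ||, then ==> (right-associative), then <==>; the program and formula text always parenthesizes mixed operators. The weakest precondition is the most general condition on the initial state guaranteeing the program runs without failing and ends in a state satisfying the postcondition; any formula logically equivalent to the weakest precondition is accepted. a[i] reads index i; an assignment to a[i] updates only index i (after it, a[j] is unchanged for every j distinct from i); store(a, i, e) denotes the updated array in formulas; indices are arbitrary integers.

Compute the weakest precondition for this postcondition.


Working backward. After the program, the postcondition k - a[k + 1] >= -1 must hold; in canonical form it is k >= a[k + 1] - 1.
Before k := val + 4: val >= a[val + 5] - 5
Before val := cnt - val: cnt >= a[cnt - val + 5] + val - 5
Then branch requires cnt >= a[cnt - val + 5] + val - 5; else branch requires cnt >= a[cnt - val + 5] + val - 5.
Before the if: (3*c + g >= 15 ==> cnt >= a[cnt - val + 5] + val - 5) && ((!(3*c + g >= 15)) ==> cnt >= a[cnt - val + 5] + val - 5)
Answer: WP = (3*c + g >= 15 ==> cnt >= a[cnt - val + 5] + val - 5) && ((!(3*c + g >= 15)) ==> cnt >= a[cnt - val + 5] + val - 5)


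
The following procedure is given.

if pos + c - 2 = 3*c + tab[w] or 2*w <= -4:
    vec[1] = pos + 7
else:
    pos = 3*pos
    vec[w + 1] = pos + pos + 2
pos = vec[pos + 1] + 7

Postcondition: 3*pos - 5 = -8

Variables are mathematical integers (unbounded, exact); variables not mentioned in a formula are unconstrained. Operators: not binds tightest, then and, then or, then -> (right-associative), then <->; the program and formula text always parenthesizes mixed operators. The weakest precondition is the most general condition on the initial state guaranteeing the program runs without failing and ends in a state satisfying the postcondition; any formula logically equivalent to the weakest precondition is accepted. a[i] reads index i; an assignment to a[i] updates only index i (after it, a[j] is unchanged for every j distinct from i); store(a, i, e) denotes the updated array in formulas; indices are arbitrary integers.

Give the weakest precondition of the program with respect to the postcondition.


Working backward. After the program, the postcondition 3*pos - 5 = -8 must hold; in canonical form it is 3*pos = -3.
Before pos := vec[pos + 1] + 7: 3*vec[pos + 1] = -24
Then branch requires 3*store(vec, 1, pos + 7)[pos + 1] = -24; else branch requires 3*store(vec, w + 1, 6*pos + 2)[3*pos + 1] = -24.
Before the if: ((pos = tab[w] + 2*c + 2 or 2*w <= -4) -> 3*store(vec, 1, pos + 7)[pos + 1] = -24) and ((not (pos = tab[w] + 2*c + 2 or 2*w <= -4)) -> 3*store(vec, w + 1, 6*pos + 2)[3*pos + 1] = -24)
Answer: WP = ((pos = tab[w] + 2*c + 2 or 2*w <= -4) -> 3*store(vec, 1, pos + 7)[pos + 1] = -24) and ((not (pos = tab[w] + 2*c + 2 or 2*w <= -4)) -> 3*store(vec, w + 1, 6*pos + 2)[3*pos + 1] = -24)


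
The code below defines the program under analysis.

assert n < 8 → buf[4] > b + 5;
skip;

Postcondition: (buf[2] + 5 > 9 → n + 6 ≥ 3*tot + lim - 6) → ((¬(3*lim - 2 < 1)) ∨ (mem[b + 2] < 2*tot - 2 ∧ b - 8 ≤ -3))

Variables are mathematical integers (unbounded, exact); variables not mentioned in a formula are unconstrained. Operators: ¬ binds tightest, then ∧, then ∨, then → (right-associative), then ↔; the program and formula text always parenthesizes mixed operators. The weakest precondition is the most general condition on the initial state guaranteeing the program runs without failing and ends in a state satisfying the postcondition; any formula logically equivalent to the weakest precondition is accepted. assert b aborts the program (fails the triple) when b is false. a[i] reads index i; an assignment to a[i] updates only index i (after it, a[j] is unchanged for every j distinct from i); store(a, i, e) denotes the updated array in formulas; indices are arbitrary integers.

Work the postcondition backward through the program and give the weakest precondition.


Working backward. After the program, the postcondition (buf[2] + 5 > 9 → n + 6 ≥ 3*tot + lim - 6) → ((¬(3*lim - 2 < 1)) ∨ (mem[b + 2] < 2*tot - 2 ∧ b - 8 ≤ -3)) must hold; in canonical form it is (buf[2] > 4 → n ≥ lim + 3*tot - 12) → ((¬(3*lim < 3)) ∨ (mem[b + 2] < 2*tot - 2 ∧ b ≤ 5)).
Before skip: (buf[2] > 4 → n ≥ lim + 3*tot - 12) → ((¬(3*lim < 3)) ∨ (mem[b + 2] < 2*tot - 2 ∧ b ≤ 5))
Before assert n < 8 → buf[4] > b + 5: (n < 8 → buf[4] > b + 5) ∧ ((buf[2] > 4 → n ≥ lim + 3*tot - 12) → ((¬(3*lim < 3)) ∨ (mem[b + 2] < 2*tot - 2 ∧ b ≤ 5)))
Answer: WP = (n < 8 → buf[4] > b + 5) ∧ ((buf[2] > 4 → n ≥ lim + 3*tot - 12) → ((¬(3*lim < 3)) ∨ (mem[b + 2] < 2*tot - 2 ∧ b ≤ 5)))


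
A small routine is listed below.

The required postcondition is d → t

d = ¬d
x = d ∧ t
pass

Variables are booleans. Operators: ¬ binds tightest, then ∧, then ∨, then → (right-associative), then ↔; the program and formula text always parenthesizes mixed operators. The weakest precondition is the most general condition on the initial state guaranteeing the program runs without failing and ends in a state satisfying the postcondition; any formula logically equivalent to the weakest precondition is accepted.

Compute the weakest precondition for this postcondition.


Working backward. After the program, d → t must hold.
Before skip: d → t
Before x := d ∧ t: d → t
Before d := ¬d: (¬d) → t
Answer: WP = (¬d) → t


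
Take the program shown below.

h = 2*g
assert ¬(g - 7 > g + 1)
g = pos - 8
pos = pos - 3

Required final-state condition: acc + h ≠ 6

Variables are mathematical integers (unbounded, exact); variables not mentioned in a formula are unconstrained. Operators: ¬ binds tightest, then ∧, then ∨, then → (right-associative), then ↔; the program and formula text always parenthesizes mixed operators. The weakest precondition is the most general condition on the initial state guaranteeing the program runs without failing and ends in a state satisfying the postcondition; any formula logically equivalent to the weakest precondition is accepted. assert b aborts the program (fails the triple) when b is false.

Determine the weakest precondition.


Working backward. After the program, acc + h ≠ 6 must hold.
Before pos := pos - 3: acc + h ≠ 6
Before g := pos - 8: acc + h ≠ 6
Before assert ¬(g - 7 > g + 1): acc + h ≠ 6
Before h := 2*g: acc + 2*g ≠ 6
Answer: WP = acc + 2*g ≠ 6


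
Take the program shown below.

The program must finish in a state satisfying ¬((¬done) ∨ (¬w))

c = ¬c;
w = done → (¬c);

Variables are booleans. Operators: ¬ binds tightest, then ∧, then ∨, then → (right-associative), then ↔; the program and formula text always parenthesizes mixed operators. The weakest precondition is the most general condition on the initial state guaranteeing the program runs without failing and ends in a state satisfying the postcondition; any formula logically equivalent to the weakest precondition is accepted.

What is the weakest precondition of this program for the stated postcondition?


Working backward. After the program, ¬((¬done) ∨ (¬w)) must hold.
Before w := done → (¬c): ¬((¬done) ∨ (¬(done → (¬c))))
Before c := ¬c: ¬((¬done) ∨ (¬(done → c)))
Answer: WP = ¬((¬done) ∨ (¬(done → c)))


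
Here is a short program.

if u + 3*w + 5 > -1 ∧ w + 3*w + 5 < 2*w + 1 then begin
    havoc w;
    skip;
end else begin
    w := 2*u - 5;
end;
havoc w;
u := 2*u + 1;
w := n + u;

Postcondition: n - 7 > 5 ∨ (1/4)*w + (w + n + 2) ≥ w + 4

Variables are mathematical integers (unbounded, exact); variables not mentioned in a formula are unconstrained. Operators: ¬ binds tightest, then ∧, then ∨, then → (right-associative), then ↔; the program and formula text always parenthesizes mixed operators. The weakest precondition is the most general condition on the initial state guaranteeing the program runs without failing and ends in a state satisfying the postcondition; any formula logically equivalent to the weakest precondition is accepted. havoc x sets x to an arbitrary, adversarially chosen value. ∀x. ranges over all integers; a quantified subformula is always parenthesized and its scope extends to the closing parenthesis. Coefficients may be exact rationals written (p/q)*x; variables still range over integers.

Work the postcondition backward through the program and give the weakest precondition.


Working backward. After the program, the postcondition n - 7 > 5 ∨ (1/4)*w + (w + n + 2) ≥ w + 4 must hold; in canonical form it is n > 12 ∨ n + (1/4)*w ≥ 2.
Before w := n + u: n > 12 ∨ (5/4)*n + (1/4)*u ≥ 2
Before u := 2*u + 1: n > 12 ∨ (5/4)*n + (1/2)*u ≥ 7/4
Before havoc w: n > 12 ∨ (5/4)*n + (1/2)*u ≥ 7/4
Then branch requires n > 12 ∨ (5/4)*n + (1/2)*u ≥ 7/4; else branch requires n > 12 ∨ (5/4)*n + (1/2)*u ≥ 7/4.
Before the if: ((u + 3*w > -6 ∧ 2*w < -4) → (n > 12 ∨ (5/4)*n + (1/2)*u ≥ 7/4)) ∧ ((¬(u + 3*w > -6 ∧ 2*w < -4)) → (n > 12 ∨ (5/4)*n + (1/2)*u ≥ 7/4))
Answer: WP = ((u + 3*w > -6 ∧ 2*w < -4) → (n > 12 ∨ (5/4)*n + (1/2)*u ≥ 7/4)) ∧ ((¬(u + 3*w > -6 ∧ 2*w < -4)) → (n > 12 ∨ (5/4)*n + (1/2)*u ≥ 7/4))


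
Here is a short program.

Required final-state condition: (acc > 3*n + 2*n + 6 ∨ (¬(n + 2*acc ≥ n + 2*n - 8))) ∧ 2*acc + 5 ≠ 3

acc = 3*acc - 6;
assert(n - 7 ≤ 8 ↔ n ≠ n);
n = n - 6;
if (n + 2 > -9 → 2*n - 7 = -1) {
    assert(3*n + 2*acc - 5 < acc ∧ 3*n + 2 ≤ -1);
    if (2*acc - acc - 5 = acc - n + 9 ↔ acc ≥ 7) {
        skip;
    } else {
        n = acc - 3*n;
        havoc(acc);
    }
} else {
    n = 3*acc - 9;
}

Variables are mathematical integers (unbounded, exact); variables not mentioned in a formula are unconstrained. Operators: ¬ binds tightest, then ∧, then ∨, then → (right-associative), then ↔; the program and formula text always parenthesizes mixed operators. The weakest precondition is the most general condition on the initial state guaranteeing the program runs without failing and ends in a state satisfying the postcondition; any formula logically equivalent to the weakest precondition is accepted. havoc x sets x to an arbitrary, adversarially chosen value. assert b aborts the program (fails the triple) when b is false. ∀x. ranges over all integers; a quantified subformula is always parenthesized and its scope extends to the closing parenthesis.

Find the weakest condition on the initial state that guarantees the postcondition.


Working backward. After the program, the postcondition (acc > 3*n + 2*n + 6 ∨ (¬(n + 2*acc ≥ n + 2*n - 8))) ∧ 2*acc + 5 ≠ 3 must hold; in canonical form it is (acc > 5*n + 6 ∨ (¬(2*acc ≥ 2*n - 8))) ∧ 2*acc ≠ -2.
Then branch requires acc + 3*n < 5 ∧ 3*n ≤ -3 ∧ ((n = 14 ↔ acc ≥ 7) → ((acc > 5*n + 6 ∨ (¬(2*acc ≥ 2*n - 8))) ∧ 2*acc ≠ -2)) ∧ ((¬(n = 14 ↔ acc ≥ 7)) → (∀acc_1. ((acc_1 + 15*n > 5*acc + 6 ∨ (¬(2*acc_1 + 6*n ≥ 2*acc - 8))) ∧ 2*acc_1 ≠ -2))); else branch requires (14*acc < 39 ∨ (¬(4*acc ≤ 26))) ∧ 2*acc ≠ -2.
Before the if: ((n > -11 → 2*n = 6) → (acc + 3*n < 5 ∧ 3*n ≤ -3 ∧ ((n = 14 ↔ acc ≥ 7) → ((acc > 5*n + 6 ∨ (¬(2*acc ≥ 2*n - 8))) ∧ 2*acc ≠ -2)) ∧ ((¬(n = 14 ↔ acc ≥ 7)) → (∀acc_1. ((acc_1 + 15*n > 5*acc + 6 ∨ (¬(2*acc_1 + 6*n ≥ 2*acc - 8))) ∧ 2*acc_1 ≠ -2))))) ∧ ((¬(n > -11 → 2*n = 6)) → ((14*acc < 39 ∨ (¬(4*acc ≤ 26))) ∧ 2*acc ≠ -2))
Before n := n - 6: ((n > -5 → 2*n = 18) → (acc + 3*n < 23 ∧ 3*n ≤ 15 ∧ ((n = 20 ↔ acc ≥ 7) → ((acc > 5*n - 24 ∨ (¬(2*acc ≥ 2*n - 20))) ∧ 2*acc ≠ -2)) ∧ ((¬(n = 20 ↔ acc ≥ 7)) → (∀acc_1. ((acc_1 + 15*n > 5*acc + 96 ∨ (¬(2*acc_1 + 6*n ≥ 2*acc + 28))) ∧ 2*acc_1 ≠ -2))))) ∧ ((¬(n > -5 → 2*n = 18)) → ((14*acc < 39 ∨ (¬(4*acc ≤ 26))) ∧ 2*acc ≠ -2))
Before assert n - 7 ≤ 8 ↔ n ≠ n: (¬(n ≤ 15)) ∧ ((n > -5 → 2*n = 18) → (acc + 3*n < 23 ∧ 3*n ≤ 15 ∧ ((n = 20 ↔ acc ≥ 7) → ((acc > 5*n - 24 ∨ (¬(2*acc ≥ 2*n - 20))) ∧ 2*acc ≠ -2)) ∧ ((¬(n = 20 ↔ acc ≥ 7)) → (∀acc_1. ((acc_1 + 15*n > 5*acc + 96 ∨ (¬(2*acc_1 + 6*n ≥ 2*acc + 28))) ∧ 2*acc_1 ≠ -2))))) ∧ ((¬(n > -5 → 2*n = 18)) → ((14*acc < 39 ∨ (¬(4*acc ≤ 26))) ∧ 2*acc ≠ -2))
Before acc := 3*acc - 6: (¬(n ≤ 15)) ∧ ((n > -5 → 2*n = 18) → (3*acc + 3*n < 29 ∧ 3*n ≤ 15 ∧ ((n = 20 ↔ 3*acc ≥ 13) → ((3*acc > 5*n - 18 ∨ (¬(6*acc ≥ 2*n - 8))) ∧ 6*acc ≠ 10)) ∧ ((¬(n = 20 ↔ 3*acc ≥ 13)) → (∀acc_1. ((acc_1 + 15*n > 15*acc + 66 ∨ (¬(2*acc_1 + 6*n ≥ 6*acc + 16))) ∧ 2*acc_1 ≠ -2))))) ∧ ((¬(n > -5 → 2*n = 18)) → ((42*acc < 123 ∨ (¬(12*acc ≤ 50))) ∧ 6*acc ≠ 10))
Answer: WP = (¬(n ≤ 15)) ∧ ((n > -5 → 2*n = 18) → (3*acc + 3*n < 29 ∧ 3*n ≤ 15 ∧ ((n = 20 ↔ 3*acc ≥ 13) → ((3*acc > 5*n - 18 ∨ (¬(6*acc ≥ 2*n - 8))) ∧ 6*acc ≠ 10)) ∧ ((¬(n = 20 ↔ 3*acc ≥ 13)) → (∀acc_1. ((acc_1 + 15*n > 15*acc + 66 ∨ (¬(2*acc_1 + 6*n ≥ 6*acc + 16))) ∧ 2*acc_1 ≠ -2))))) ∧ ((¬(n > -5 → 2*n = 18)) → ((42*acc < 123 ∨ (¬(12*acc ≤ 50))) ∧ 6*acc ≠ 10))


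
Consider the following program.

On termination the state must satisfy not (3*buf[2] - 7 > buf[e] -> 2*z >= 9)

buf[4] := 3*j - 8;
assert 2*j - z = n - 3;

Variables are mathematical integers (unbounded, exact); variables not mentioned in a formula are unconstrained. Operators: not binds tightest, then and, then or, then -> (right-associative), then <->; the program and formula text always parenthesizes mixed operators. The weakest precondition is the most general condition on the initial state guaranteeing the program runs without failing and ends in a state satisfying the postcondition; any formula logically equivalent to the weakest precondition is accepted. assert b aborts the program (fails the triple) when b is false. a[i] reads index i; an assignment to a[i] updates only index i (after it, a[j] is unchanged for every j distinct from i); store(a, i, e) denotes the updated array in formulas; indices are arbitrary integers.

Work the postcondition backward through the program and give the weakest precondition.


Working backward. After the program, the postcondition not (3*buf[2] - 7 > buf[e] -> 2*z >= 9) must hold; in canonical form it is not (3*buf[2] > buf[e] + 7 -> 2*z >= 9).
Before assert 2*j - z = n - 3: 2*j = n + z - 3 and (not (3*buf[2] > buf[e] + 7 -> 2*z >= 9))
Before buf[4] := 3*j - 8: 2*j = n + z - 3 and (not (3*buf[2] > store(buf, 4, 3*j - 8)[e] + 7 -> 2*z >= 9))
Answer: WP = 2*j = n + z - 3 and (not (3*buf[2] > store(buf, 4, 3*j - 8)[e] + 7 -> 2*z >= 9))


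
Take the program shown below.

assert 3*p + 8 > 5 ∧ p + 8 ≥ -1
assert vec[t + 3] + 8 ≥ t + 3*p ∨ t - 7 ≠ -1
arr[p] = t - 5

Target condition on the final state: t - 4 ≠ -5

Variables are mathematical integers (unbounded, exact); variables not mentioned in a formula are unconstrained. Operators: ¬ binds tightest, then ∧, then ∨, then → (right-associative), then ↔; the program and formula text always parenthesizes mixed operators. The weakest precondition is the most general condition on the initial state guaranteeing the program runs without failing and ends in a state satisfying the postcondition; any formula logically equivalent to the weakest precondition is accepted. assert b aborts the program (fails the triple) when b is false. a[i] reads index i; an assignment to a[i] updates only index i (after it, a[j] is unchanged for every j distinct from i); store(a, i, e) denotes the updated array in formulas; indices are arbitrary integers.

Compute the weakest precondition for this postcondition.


Working backward. After the program, the postcondition t - 4 ≠ -5 must hold; in canonical form it is t ≠ -1.
Before arr[p] := t - 5: t ≠ -1
Before assert vec[t + 3] + 8 ≥ t + 3*p ∨ t - 7 ≠ -1: (vec[t + 3] ≥ 3*p + t - 8 ∨ t ≠ 6) ∧ t ≠ -1
Before assert 3*p + 8 > 5 ∧ p + 8 ≥ -1: 3*p > -3 ∧ p ≥ -9 ∧ (vec[t + 3] ≥ 3*p + t - 8 ∨ t ≠ 6) ∧ t ≠ -1
Answer: WP = 3*p > -3 ∧ p ≥ -9 ∧ (vec[t + 3] ≥ 3*p + t - 8 ∨ t ≠ 6) ∧ t ≠ -1
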